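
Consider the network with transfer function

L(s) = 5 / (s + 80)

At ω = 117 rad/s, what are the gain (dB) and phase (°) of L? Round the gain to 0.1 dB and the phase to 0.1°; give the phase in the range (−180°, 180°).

-29.1 dB, -55.6°

Substitute s = j117:
Numerator: 5 = 5 + j0
Denominator: (j117) + 80 = 80 + j117
|N| = √(5² + 0²) ≈ 5, ∠N ≈ 0.00°
|D| = √(80² + 117²) ≈ 141.74, ∠D ≈ 55.64°
|L| = 5 / 141.74 ≈ 0.035276
Gain = 20 log₁₀(0.035276) ≈ -29.05 dB
∠L = 0.00° − 55.64° = -55.64°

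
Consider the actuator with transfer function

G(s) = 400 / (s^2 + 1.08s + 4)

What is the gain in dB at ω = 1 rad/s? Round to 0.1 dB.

At s = jω = j1:
quadratic: (j1)² + 1.08·j1 + 4 = 3 + j1.08 → |·| ≈ 3.1885, ∠ ≈ 19.80°
|G| = 400 / 3.1885 ≈ 125.45
Gain = 20 log₁₀(125.45) ≈ 41.97 dB

42.0 dB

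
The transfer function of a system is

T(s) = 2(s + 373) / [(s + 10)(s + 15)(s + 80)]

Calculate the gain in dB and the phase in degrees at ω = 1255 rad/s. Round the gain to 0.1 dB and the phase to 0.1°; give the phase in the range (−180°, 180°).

-117.6 dB, 168.2°

At s = jω = j1255:
zero (s+373): 373 + j1255 → |·| = √(373²+1255²) = √1714154 ≈ 1309.3, ∠ = arctan(1255/373) ≈ 73.45°
pole (s+10): 10 + j1255 → |·| = √(10²+1255²) = √1575125 ≈ 1255, ∠ = arctan(1255/10) ≈ 89.54°
pole (s+15): 15 + j1255 → |·| = √(15²+1255²) = √1575250 ≈ 1255.1, ∠ = arctan(1255/15) ≈ 89.32°
pole (s+80): 80 + j1255 → |·| = √(80²+1255²) = √1581425 ≈ 1257.5, ∠ = arctan(1255/80) ≈ 86.35°
|T| = 2 · 1309.3 / 1.9808e+09 ≈ 1.322e-06
Gain = 20 log₁₀(1.322e-06) ≈ -117.58 dB
∠T = 73.45° − 265.21° = -191.76° ≡ 168.24° (principal value)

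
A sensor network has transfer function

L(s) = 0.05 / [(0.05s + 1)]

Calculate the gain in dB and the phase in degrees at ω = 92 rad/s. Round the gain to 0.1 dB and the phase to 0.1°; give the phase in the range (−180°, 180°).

At ω = 92 rad/s:
pole (1 + j92·0.05) = 1 + j4.6 → |·| ≈ 4.7074, ∠ ≈ 77.74°
|L| = 0.05 · 1 / (4.7074) ≈ 0.010622
Gain = 20 log₁₀(0.010622) ≈ -39.48 dB
∠L = (0°) − (77.74°) = -77.74°

-39.5 dB, -77.7°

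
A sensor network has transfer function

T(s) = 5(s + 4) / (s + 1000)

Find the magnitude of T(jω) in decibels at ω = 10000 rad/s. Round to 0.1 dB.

13.9 dB

At s = jω = j10000:
zero (s+4): 4 + j10000 → |·| = √(4²+10000²) = √100000016 ≈ 10000, ∠ = arctan(10000/4) ≈ 89.98°
pole (s+1000): 1000 + j10000 → |·| = √(1000²+10000²) = √101000000 ≈ 10050, ∠ = arctan(10000/1000) ≈ 84.29°
|T| = 5 · 10000 / 10050 ≈ 4.9751
Gain = 20 log₁₀(4.9751) ≈ 13.94 dB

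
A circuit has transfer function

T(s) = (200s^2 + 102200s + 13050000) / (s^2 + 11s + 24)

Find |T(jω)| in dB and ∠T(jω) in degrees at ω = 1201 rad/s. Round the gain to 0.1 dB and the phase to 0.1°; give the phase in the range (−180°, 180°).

Substitute s = j1201:
Numerator: 200(j1201)^2 + 102200(j1201) + 13050000 = -275430200 + j122742200
Denominator: (j1201)^2 + 11(j1201) + 24 = -1442377 + j13211
|N| = √(275430200² + 122742200²) ≈ 3.0154e+08, ∠N ≈ 155.98°
|D| = √(1442377² + 13211²) ≈ 1.4424e+06, ∠D ≈ 179.48°
|T| = 3.0154e+08 / 1.4424e+06 ≈ 209.05
Gain = 20 log₁₀(209.05) ≈ 46.41 dB
∠T = 155.98° − 179.48° = -23.50°

46.4 dB, -23.5°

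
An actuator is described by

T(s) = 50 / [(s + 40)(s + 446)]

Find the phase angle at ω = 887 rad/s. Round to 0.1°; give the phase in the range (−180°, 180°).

-150.7°

At s = jω = j887:
pole (s+40): 40 + j887 → |·| = √(40²+887²) = √788369 ≈ 887.9, ∠ = arctan(887/40) ≈ 87.42°
pole (s+446): 446 + j887 → |·| = √(446²+887²) = √985685 ≈ 992.82, ∠ = arctan(887/446) ≈ 63.31°
∠T = 0.00° − 150.73° = -150.73°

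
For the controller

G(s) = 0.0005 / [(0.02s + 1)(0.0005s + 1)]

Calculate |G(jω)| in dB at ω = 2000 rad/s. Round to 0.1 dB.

-101.1 dB

At ω = 2000 rad/s:
pole (1 + j2000·0.02) = 1 + j40 → |·| ≈ 40.012, ∠ ≈ 88.57°
pole (1 + j2000·0.0005) = 1 + j1 → |·| ≈ 1.4142, ∠ ≈ 45.00°
|G| = 0.0005 · 1 / (40.012 · 1.4142) ≈ 8.8363e-06
Gain = 20 log₁₀(8.8363e-06) ≈ -101.07 dB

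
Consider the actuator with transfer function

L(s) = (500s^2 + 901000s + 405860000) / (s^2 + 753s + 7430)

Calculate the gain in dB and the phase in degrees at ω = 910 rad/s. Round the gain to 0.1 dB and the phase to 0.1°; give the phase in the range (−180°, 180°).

Substitute s = j910:
Numerator: 500(j910)^2 + 901000(j910) + 405860000 = -8190000 + j819910000
Denominator: (j910)^2 + 753(j910) + 7430 = -820670 + j685230
|N| = √(8190000² + 819910000²) ≈ 8.1995e+08, ∠N ≈ 90.57°
|D| = √(820670² + 685230²) ≈ 1.0691e+06, ∠D ≈ 140.14°
|L| = 8.1995e+08 / 1.0691e+06 ≈ 766.95
Gain = 20 log₁₀(766.95) ≈ 57.70 dB
∠L = 90.57° − 140.14° = -49.57°

57.7 dB, -49.6°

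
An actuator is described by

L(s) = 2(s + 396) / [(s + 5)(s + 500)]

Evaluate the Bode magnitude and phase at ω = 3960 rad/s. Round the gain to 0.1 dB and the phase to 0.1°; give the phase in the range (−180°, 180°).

At s = jω = j3960:
zero (s+396): 396 + j3960 → |·| = √(396²+3960²) = √15838416 ≈ 3979.8, ∠ = arctan(3960/396) ≈ 84.29°
pole (s+5): 5 + j3960 → |·| = √(5²+3960²) = √15681625 ≈ 3960, ∠ = arctan(3960/5) ≈ 89.93°
pole (s+500): 500 + j3960 → |·| = √(500²+3960²) = √15931600 ≈ 3991.4, ∠ = arctan(3960/500) ≈ 82.80°
|L| = 2 · 3979.8 / 1.5806e+07 ≈ 0.00050358
Gain = 20 log₁₀(0.00050358) ≈ -65.96 dB
∠L = 84.29° − 172.73° = -88.44°

-66.0 dB, -88.4°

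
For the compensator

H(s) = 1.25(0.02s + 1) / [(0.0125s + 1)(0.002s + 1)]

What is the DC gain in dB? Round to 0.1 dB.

H(0) = 1.25 · 1 / 1 = 1.25
20 log₁₀(1.25) ≈ 1.94 dB

1.9 dB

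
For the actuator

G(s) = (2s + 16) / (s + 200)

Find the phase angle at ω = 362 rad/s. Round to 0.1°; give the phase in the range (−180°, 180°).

Substitute s = j362:
Numerator: 2(j362) + 16 = 16 + j724
Denominator: (j362) + 200 = 200 + j362
|N| = √(16² + 724²) ≈ 724.18, ∠N ≈ 88.73°
|D| = √(200² + 362²) ≈ 413.57, ∠D ≈ 61.08°
∠G = 88.73° − 61.08° = 27.65°

27.7°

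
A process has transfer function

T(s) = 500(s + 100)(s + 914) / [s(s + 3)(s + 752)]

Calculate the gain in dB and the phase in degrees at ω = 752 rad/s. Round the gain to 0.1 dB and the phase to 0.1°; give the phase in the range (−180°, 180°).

At s = jω = j752:
zero (s+100): 100 + j752 → |·| = √(100²+752²) = √575504 ≈ 758.62, ∠ = arctan(752/100) ≈ 82.43°
zero (s+914): 914 + j752 → |·| = √(914²+752²) = √1400900 ≈ 1183.6, ∠ = arctan(752/914) ≈ 39.45°
pole (s+3): 3 + j752 → |·| = √(3²+752²) = √565513 ≈ 752.01, ∠ = arctan(752/3) ≈ 89.77°
pole (s+752): 752 + j752 → |·| = √(752²+752²) = √1131008 ≈ 1063.5, ∠ = arctan(752/752) ≈ 45.00°
pole at origin: |s| = 752, ∠ = 90.00° (in denominator)
|T| = 500 · 8.979e+05 / 6.0142e+08 ≈ 0.74648
Gain = 20 log₁₀(0.74648) ≈ -2.54 dB
∠T = 121.88° − 224.77° = -102.89°

-2.5 dB, -102.9°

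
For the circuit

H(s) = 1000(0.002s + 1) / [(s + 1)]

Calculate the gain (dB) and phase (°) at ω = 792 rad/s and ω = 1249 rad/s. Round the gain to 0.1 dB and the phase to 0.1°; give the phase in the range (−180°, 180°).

ω = 792: 7.5 dB, -32.2°; ω = 1249: 6.7 dB, -21.8°

At ω = 792 rad/s:
zero (1 + j792·0.002) = 1 + j1.584 → |·| ≈ 1.8732, ∠ ≈ 57.74°
pole (1 + j792·1) = 1 + j792 → |·| ≈ 792, ∠ ≈ 89.93°
|H| = 1000 · 1.8732 / (792) ≈ 2.3652
Gain = 20 log₁₀(2.3652) ≈ 7.48 dB
∠H = (57.74°) − (89.93°) = -32.19°

At ω = 1249 rad/s:
zero (1 + j1249·0.002) = 1 + j2.498 → |·| ≈ 2.6907, ∠ ≈ 68.18°
pole (1 + j1249·1) = 1 + j1249 → |·| ≈ 1249, ∠ ≈ 89.95°
|H| = 1000 · 2.6907 / (1249) ≈ 2.1543
Gain = 20 log₁₀(2.1543) ≈ 6.67 dB
∠H = (68.18°) − (89.95°) = -21.77°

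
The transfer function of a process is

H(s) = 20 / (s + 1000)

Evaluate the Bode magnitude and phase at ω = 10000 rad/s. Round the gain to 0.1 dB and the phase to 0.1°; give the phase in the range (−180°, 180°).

Substitute s = j10000:
Numerator: 20 = 20 + j0
Denominator: (j10000) + 1000 = 1000 + j10000
|N| = √(20² + 0²) ≈ 20, ∠N ≈ 0.00°
|D| = √(1000² + 10000²) ≈ 10050, ∠D ≈ 84.29°
|H| = 20 / 10050 ≈ 0.00199
Gain = 20 log₁₀(0.00199) ≈ -54.02 dB
∠H = 0.00° − 84.29° = -84.29°

-54.0 dB, -84.3°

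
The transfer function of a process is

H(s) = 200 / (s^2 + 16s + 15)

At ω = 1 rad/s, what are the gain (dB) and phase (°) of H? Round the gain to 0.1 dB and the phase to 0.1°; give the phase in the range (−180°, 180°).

19.5 dB, -48.8°

Substitute s = j1:
Numerator: 200 = 200 + j0
Denominator: (j1)^2 + 16(j1) + 15 = 14 + j16
|N| = √(200² + 0²) ≈ 200, ∠N ≈ 0.00°
|D| = √(14² + 16²) ≈ 21.26, ∠D ≈ 48.81°
|H| = 200 / 21.26 ≈ 9.4073
Gain = 20 log₁₀(9.4073) ≈ 19.47 dB
∠H = 0.00° − 48.81° = -48.81°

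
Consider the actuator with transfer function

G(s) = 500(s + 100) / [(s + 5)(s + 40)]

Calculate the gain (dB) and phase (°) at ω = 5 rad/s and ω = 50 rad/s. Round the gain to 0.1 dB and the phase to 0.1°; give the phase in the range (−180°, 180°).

At s = jω = j5:
zero (s+100): 100 + j5 → |·| = √(100²+5²) = √10025 ≈ 100.12, ∠ = arctan(5/100) ≈ 2.86°
pole (s+5): 5 + j5 → |·| = √(5²+5²) = √50 ≈ 7.0711, ∠ = arctan(5/5) ≈ 45.00°
pole (s+40): 40 + j5 → |·| = √(40²+5²) = √1625 ≈ 40.311, ∠ = arctan(5/40) ≈ 7.13°
|G| = 500 · 100.12 / 285.04 ≈ 175.62
Gain = 20 log₁₀(175.62) ≈ 44.89 dB
∠G = 2.86° − 52.13° = -49.27°

At s = jω = j50:
zero (s+100): 100 + j50 → |·| = √(100²+50²) = √12500 ≈ 111.8, ∠ = arctan(50/100) ≈ 26.57°
pole (s+5): 5 + j50 → |·| = √(5²+50²) = √2525 ≈ 50.249, ∠ = arctan(50/5) ≈ 84.29°
pole (s+40): 40 + j50 → |·| = √(40²+50²) = √4100 ≈ 64.031, ∠ = arctan(50/40) ≈ 51.34°
|G| = 500 · 111.8 / 3217.5 ≈ 17.374
Gain = 20 log₁₀(17.374) ≈ 24.80 dB
∠G = 26.57° − 135.63° = -109.06°

ω = 5: 44.9 dB, -49.3°; ω = 50: 24.8 dB, -109.1°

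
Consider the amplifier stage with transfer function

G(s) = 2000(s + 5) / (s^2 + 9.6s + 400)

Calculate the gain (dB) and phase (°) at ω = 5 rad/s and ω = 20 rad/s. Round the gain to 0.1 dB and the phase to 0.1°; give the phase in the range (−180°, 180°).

ω = 5: 31.5 dB, 37.7°; ω = 20: 46.6 dB, -14.0°

At s = jω = j5:
zero (s+5): 5 + j5 → |·| = √(5²+5²) = √50 ≈ 7.0711, ∠ = arctan(5/5) ≈ 45.00°
quadratic: (j5)² + 9.6·j5 + 400 = 375 + j48 → |·| ≈ 378.06, ∠ ≈ 7.29°
|G| = 2000 · 7.0711 / 378.06 ≈ 37.407
Gain = 20 log₁₀(37.407) ≈ 31.46 dB
∠G = 45.00° − 7.29° = 37.71°

At s = jω = j20:
zero (s+5): 5 + j20 → |·| = √(5²+20²) = √425 ≈ 20.616, ∠ = arctan(20/5) ≈ 75.96°
quadratic: (j20)² + 9.6·j20 + 400 = 0 + j192 → |·| ≈ 192, ∠ ≈ 90.00°
|G| = 2000 · 20.616 / 192 ≈ 214.75
Gain = 20 log₁₀(214.75) ≈ 46.64 dB
∠G = 75.96° − 90.00° = -14.04°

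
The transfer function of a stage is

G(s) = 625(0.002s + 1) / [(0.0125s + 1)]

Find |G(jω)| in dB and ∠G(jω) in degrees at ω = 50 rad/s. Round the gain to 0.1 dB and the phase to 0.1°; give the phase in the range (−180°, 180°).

54.5 dB, -26.3°

At ω = 50 rad/s:
zero (1 + j50·0.002) = 1 + j0.1 → |·| ≈ 1.005, ∠ ≈ 5.71°
pole (1 + j50·0.0125) = 1 + j0.625 → |·| ≈ 1.1792, ∠ ≈ 32.01°
|G| = 625 · 1.005 / (1.1792) ≈ 532.67
Gain = 20 log₁₀(532.67) ≈ 54.53 dB
∠G = (5.71°) − (32.01°) = -26.30°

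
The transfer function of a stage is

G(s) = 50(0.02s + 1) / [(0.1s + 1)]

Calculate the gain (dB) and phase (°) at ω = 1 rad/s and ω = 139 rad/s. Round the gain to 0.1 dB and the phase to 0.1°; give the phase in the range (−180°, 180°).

At ω = 1 rad/s:
zero (1 + j1·0.02) = 1 + j0.02 → |·| ≈ 1.0002, ∠ ≈ 1.15°
pole (1 + j1·0.1) = 1 + j0.1 → |·| ≈ 1.005, ∠ ≈ 5.71°
|G| = 50 · 1.0002 / (1.005) ≈ 49.761
Gain = 20 log₁₀(49.761) ≈ 33.94 dB
∠G = (1.15°) − (5.71°) = -4.56°

At ω = 139 rad/s:
zero (1 + j139·0.02) = 1 + j2.78 → |·| ≈ 2.9544, ∠ ≈ 70.22°
pole (1 + j139·0.1) = 1 + j13.9 → |·| ≈ 13.936, ∠ ≈ 85.89°
|G| = 50 · 2.9544 / (13.936) ≈ 10.6
Gain = 20 log₁₀(10.6) ≈ 20.51 dB
∠G = (70.22°) − (85.89°) = -15.67°

ω = 1: 33.9 dB, -4.6°; ω = 139: 20.5 dB, -15.7°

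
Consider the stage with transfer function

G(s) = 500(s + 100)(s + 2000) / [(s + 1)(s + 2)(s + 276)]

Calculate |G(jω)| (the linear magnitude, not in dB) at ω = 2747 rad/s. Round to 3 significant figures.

0.224

At s = jω = j2747:
zero (s+100): 100 + j2747 → |·| = √(100²+2747²) = √7556009 ≈ 2748.8, ∠ = arctan(2747/100) ≈ 87.92°
zero (s+2000): 2000 + j2747 → |·| = √(2000²+2747²) = √11546009 ≈ 3397.9, ∠ = arctan(2747/2000) ≈ 53.94°
pole (s+1): 1 + j2747 → |·| = √(1²+2747²) = √7546010 ≈ 2747, ∠ = arctan(2747/1) ≈ 89.98°
pole (s+2): 2 + j2747 → |·| = √(2²+2747²) = √7546013 ≈ 2747, ∠ = arctan(2747/2) ≈ 89.96°
pole (s+276): 276 + j2747 → |·| = √(276²+2747²) = √7622185 ≈ 2760.8, ∠ = arctan(2747/276) ≈ 84.26°
|G| = 500 · 9.3401e+06 / 2.0833e+10 ≈ 0.22417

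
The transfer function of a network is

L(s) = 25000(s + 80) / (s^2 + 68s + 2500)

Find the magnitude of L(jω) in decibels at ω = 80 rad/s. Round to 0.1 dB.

52.5 dB

At s = jω = j80:
zero (s+80): 80 + j80 → |·| = √(80²+80²) = √12800 ≈ 113.14, ∠ = arctan(80/80) ≈ 45.00°
quadratic: (j80)² + 68·j80 + 2500 = -3900 + j5440 → |·| ≈ 6693.5, ∠ ≈ 125.64°
|L| = 25000 · 113.14 / 6693.5 ≈ 422.57
Gain = 20 log₁₀(422.57) ≈ 52.52 dB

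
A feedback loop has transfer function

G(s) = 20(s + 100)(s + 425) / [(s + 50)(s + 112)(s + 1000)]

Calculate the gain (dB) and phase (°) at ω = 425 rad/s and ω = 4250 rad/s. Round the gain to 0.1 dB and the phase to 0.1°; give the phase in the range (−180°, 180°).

ω = 425: -31.8 dB, -59.8°; ω = 4250: -46.7 dB, -81.6°

At s = jω = j425:
zero (s+100): 100 + j425 → |·| = √(100²+425²) = √190625 ≈ 436.61, ∠ = arctan(425/100) ≈ 76.76°
zero (s+425): 425 + j425 → |·| = √(425²+425²) = √361250 ≈ 601.04, ∠ = arctan(425/425) ≈ 45.00°
pole (s+50): 50 + j425 → |·| = √(50²+425²) = √183125 ≈ 427.93, ∠ = arctan(425/50) ≈ 83.29°
pole (s+112): 112 + j425 → |·| = √(112²+425²) = √193169 ≈ 439.51, ∠ = arctan(425/112) ≈ 75.24°
pole (s+1000): 1000 + j425 → |·| = √(1000²+425²) = √1180625 ≈ 1086.6, ∠ = arctan(425/1000) ≈ 23.03°
|G| = 20 · 2.6242e+05 / 2.0437e+08 ≈ 0.025681
Gain = 20 log₁₀(0.025681) ≈ -31.81 dB
∠G = 121.76° − 181.56° = -59.80°

At s = jω = j4250:
zero (s+100): 100 + j4250 → |·| = √(100²+4250²) = √18072500 ≈ 4251.2, ∠ = arctan(4250/100) ≈ 88.65°
zero (s+425): 425 + j4250 → |·| = √(425²+4250²) = √18243125 ≈ 4271.2, ∠ = arctan(4250/425) ≈ 84.29°
pole (s+50): 50 + j4250 → |·| = √(50²+4250²) = √18065000 ≈ 4250.3, ∠ = arctan(4250/50) ≈ 89.33°
pole (s+112): 112 + j4250 → |·| = √(112²+4250²) = √18075044 ≈ 4251.5, ∠ = arctan(4250/112) ≈ 88.49°
pole (s+1000): 1000 + j4250 → |·| = √(1000²+4250²) = √19062500 ≈ 4366.1, ∠ = arctan(4250/1000) ≈ 76.76°
|G| = 20 · 1.8158e+07 / 7.8896e+10 ≈ 0.004603
Gain = 20 log₁₀(0.004603) ≈ -46.74 dB
∠G = 172.94° − 254.58° = -81.64°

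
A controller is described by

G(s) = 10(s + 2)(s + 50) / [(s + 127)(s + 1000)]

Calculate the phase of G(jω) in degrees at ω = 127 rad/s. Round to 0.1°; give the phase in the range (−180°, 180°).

At s = jω = j127:
zero (s+2): 2 + j127 → |·| = √(2²+127²) = √16133 ≈ 127.02, ∠ = arctan(127/2) ≈ 89.10°
zero (s+50): 50 + j127 → |·| = √(50²+127²) = √18629 ≈ 136.49, ∠ = arctan(127/50) ≈ 68.51°
pole (s+127): 127 + j127 → |·| = √(127²+127²) = √32258 ≈ 179.61, ∠ = arctan(127/127) ≈ 45.00°
pole (s+1000): 1000 + j127 → |·| = √(1000²+127²) = √1016129 ≈ 1008, ∠ = arctan(127/1000) ≈ 7.24°
∠G = 157.61° − 52.24° = 105.37°

105.4°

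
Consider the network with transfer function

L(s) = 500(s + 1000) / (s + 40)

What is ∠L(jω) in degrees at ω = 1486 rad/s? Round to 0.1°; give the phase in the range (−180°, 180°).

-32.4°

At s = jω = j1486:
zero (s+1000): 1000 + j1486 → |·| = √(1000²+1486²) = √3208196 ≈ 1791.1, ∠ = arctan(1486/1000) ≈ 56.06°
pole (s+40): 40 + j1486 → |·| = √(40²+1486²) = √2209796 ≈ 1486.5, ∠ = arctan(1486/40) ≈ 88.46°
∠L = 56.06° − 88.46° = -32.40°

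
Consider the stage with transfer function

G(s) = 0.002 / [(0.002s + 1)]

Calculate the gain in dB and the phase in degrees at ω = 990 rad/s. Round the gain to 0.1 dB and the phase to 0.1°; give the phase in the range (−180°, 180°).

-60.9 dB, -63.2°

At ω = 990 rad/s:
pole (1 + j990·0.002) = 1 + j1.98 → |·| ≈ 2.2182, ∠ ≈ 63.20°
|G| = 0.002 · 1 / (2.2182) ≈ 0.00090163
Gain = 20 log₁₀(0.00090163) ≈ -60.90 dB
∠G = (0°) − (63.20°) = -63.20°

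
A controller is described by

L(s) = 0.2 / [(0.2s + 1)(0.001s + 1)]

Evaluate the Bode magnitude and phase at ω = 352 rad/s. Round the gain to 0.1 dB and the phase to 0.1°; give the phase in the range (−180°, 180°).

At ω = 352 rad/s:
pole (1 + j352·0.2) = 1 + j70.4 → |·| ≈ 70.407, ∠ ≈ 89.19°
pole (1 + j352·0.001) = 1 + j0.352 → |·| ≈ 1.0601, ∠ ≈ 19.39°
|L| = 0.2 · 1 / (70.407 · 1.0601) ≈ 0.0026796
Gain = 20 log₁₀(0.0026796) ≈ -51.44 dB
∠L = (0°) − (89.19° + 19.39°) = -108.58°

-51.4 dB, -108.6°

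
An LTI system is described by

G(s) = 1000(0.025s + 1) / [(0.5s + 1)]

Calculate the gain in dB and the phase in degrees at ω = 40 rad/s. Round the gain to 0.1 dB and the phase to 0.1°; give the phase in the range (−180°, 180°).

37.0 dB, -42.1°

At ω = 40 rad/s:
zero (1 + j40·0.025) = 1 + j1 → |·| ≈ 1.4142, ∠ ≈ 45.00°
pole (1 + j40·0.5) = 1 + j20 → |·| ≈ 20.025, ∠ ≈ 87.14°
|G| = 1000 · 1.4142 / (20.025) ≈ 70.622
Gain = 20 log₁₀(70.622) ≈ 36.98 dB
∠G = (45.00°) − (87.14°) = -42.14°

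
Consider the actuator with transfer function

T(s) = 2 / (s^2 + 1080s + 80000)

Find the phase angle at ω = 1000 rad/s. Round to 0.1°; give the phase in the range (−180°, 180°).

Substitute s = j1000:
Numerator: 2 = 2 + j0
Denominator: (j1000)^2 + 1080(j1000) + 80000 = -920000 + j1080000
|N| = √(2² + 0²) ≈ 2, ∠N ≈ 0.00°
|D| = √(920000² + 1080000²) ≈ 1.4187e+06, ∠D ≈ 130.43°
∠T = 0.00° − 130.43° = -130.43°

-130.4°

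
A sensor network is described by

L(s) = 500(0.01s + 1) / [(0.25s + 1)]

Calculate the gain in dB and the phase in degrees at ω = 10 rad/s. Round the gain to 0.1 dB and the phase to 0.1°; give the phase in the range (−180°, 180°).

45.4 dB, -62.5°

At ω = 10 rad/s:
zero (1 + j10·0.01) = 1 + j0.1 → |·| ≈ 1.005, ∠ ≈ 5.71°
pole (1 + j10·0.25) = 1 + j2.5 → |·| ≈ 2.6926, ∠ ≈ 68.20°
|L| = 500 · 1.005 / (2.6926) ≈ 186.62
Gain = 20 log₁₀(186.62) ≈ 45.42 dB
∠L = (5.71°) − (68.20°) = -62.49°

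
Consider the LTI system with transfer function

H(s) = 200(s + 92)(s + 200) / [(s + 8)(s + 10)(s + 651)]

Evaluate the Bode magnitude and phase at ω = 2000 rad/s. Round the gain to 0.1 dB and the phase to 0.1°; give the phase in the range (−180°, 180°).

-20.4 dB, -79.8°

At s = jω = j2000:
zero (s+92): 92 + j2000 → |·| = √(92²+2000²) = √4008464 ≈ 2002.1, ∠ = arctan(2000/92) ≈ 87.37°
zero (s+200): 200 + j2000 → |·| = √(200²+2000²) = √4040000 ≈ 2010, ∠ = arctan(2000/200) ≈ 84.29°
pole (s+8): 8 + j2000 → |·| = √(8²+2000²) = √4000064 ≈ 2000, ∠ = arctan(2000/8) ≈ 89.77°
pole (s+10): 10 + j2000 → |·| = √(10²+2000²) = √4000100 ≈ 2000, ∠ = arctan(2000/10) ≈ 89.71°
pole (s+651): 651 + j2000 → |·| = √(651²+2000²) = √4423801 ≈ 2103.3, ∠ = arctan(2000/651) ≈ 71.97°
|H| = 200 · 4.0242e+06 / 8.4132e+09 ≈ 0.095664
Gain = 20 log₁₀(0.095664) ≈ -20.39 dB
∠H = 171.66° − 251.45° = -79.79°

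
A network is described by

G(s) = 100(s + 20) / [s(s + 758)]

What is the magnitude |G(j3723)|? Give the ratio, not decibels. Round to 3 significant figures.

0.0263

At s = jω = j3723:
zero (s+20): 20 + j3723 → |·| = √(20²+3723²) = √13861129 ≈ 3723.1, ∠ = arctan(3723/20) ≈ 89.69°
pole (s+758): 758 + j3723 → |·| = √(758²+3723²) = √14435293 ≈ 3799.4, ∠ = arctan(3723/758) ≈ 78.49°
pole at origin: |s| = 3723, ∠ = 90.00° (in denominator)
|G| = 100 · 3723.1 / 1.4145e+07 ≈ 0.026321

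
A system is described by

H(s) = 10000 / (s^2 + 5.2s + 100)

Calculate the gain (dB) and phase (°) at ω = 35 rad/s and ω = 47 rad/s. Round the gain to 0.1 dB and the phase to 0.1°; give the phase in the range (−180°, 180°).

ω = 35: 18.9 dB, -170.8°; ω = 47: 13.5 dB, -173.4°

At s = jω = j35:
quadratic: (j35)² + 5.2·j35 + 100 = -1125 + j182 → |·| ≈ 1139.6, ∠ ≈ 170.81°
|H| = 10000 / 1139.6 ≈ 8.775
Gain = 20 log₁₀(8.775) ≈ 18.86 dB
∠H = 0.00° − 170.81° = -170.81°

At s = jω = j47:
quadratic: (j47)² + 5.2·j47 + 100 = -2109 + j244.4 → |·| ≈ 2123.1, ∠ ≈ 173.39°
|H| = 10000 / 2123.1 ≈ 4.7101
Gain = 20 log₁₀(4.7101) ≈ 13.46 dB
∠H = 0.00° − 173.39° = -173.39°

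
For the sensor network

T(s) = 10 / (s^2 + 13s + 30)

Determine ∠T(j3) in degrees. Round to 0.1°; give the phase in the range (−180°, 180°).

Substitute s = j3:
Numerator: 10 = 10 + j0
Denominator: (j3)^2 + 13(j3) + 30 = 21 + j39
|N| = √(10² + 0²) ≈ 10, ∠N ≈ 0.00°
|D| = √(21² + 39²) ≈ 44.294, ∠D ≈ 61.70°
∠T = 0.00° − 61.70° = -61.70°

-61.7°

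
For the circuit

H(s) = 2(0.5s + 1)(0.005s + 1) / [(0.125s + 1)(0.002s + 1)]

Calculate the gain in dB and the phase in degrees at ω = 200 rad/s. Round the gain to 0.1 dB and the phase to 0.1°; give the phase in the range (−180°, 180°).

20.4 dB, 24.9°

At ω = 200 rad/s:
zero (1 + j200·0.5) = 1 + j100 → |·| ≈ 100, ∠ ≈ 89.43°
zero (1 + j200·0.005) = 1 + j1 → |·| ≈ 1.4142, ∠ ≈ 45.00°
pole (1 + j200·0.125) = 1 + j25 → |·| ≈ 25.02, ∠ ≈ 87.71°
pole (1 + j200·0.002) = 1 + j0.4 → |·| ≈ 1.077, ∠ ≈ 21.80°
|H| = 2 · 100 · 1.4142 / (25.02 · 1.077) ≈ 10.496
Gain = 20 log₁₀(10.496) ≈ 20.42 dB
∠H = (89.43° + 45.00°) − (87.71° + 21.80°) = 24.92°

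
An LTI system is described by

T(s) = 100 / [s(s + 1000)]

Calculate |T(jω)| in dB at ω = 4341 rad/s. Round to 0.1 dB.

At s = jω = j4341:
pole (s+1000): 1000 + j4341 → |·| = √(1000²+4341²) = √19844281 ≈ 4454.7, ∠ = arctan(4341/1000) ≈ 77.03°
pole at origin: |s| = 4341, ∠ = 90.00° (in denominator)
|T| = 100 / 1.9338e+07 ≈ 5.1712e-06
Gain = 20 log₁₀(5.1712e-06) ≈ -105.73 dB

-105.7 dB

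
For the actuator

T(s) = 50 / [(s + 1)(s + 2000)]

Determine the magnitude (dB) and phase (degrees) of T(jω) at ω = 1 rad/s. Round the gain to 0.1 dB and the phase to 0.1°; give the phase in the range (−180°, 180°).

-35.1 dB, -45.0°

At s = jω = j1:
pole (s+1): 1 + j1 → |·| = √(1²+1²) = √2 ≈ 1.4142, ∠ = arctan(1/1) ≈ 45.00°
pole (s+2000): 2000 + j1 → |·| = √(2000²+1²) = √4000001 ≈ 2000, ∠ = arctan(1/2000) ≈ 0.03°
|T| = 50 / 2828.4 ≈ 0.017678
Gain = 20 log₁₀(0.017678) ≈ -35.05 dB
∠T = 0.00° − 45.03° = -45.03°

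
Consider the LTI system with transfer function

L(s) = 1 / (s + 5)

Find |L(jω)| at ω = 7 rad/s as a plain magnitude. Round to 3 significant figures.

At s = jω = j7:
pole (s+5): 5 + j7 → |·| = √(5²+7²) = √74 ≈ 8.6023, ∠ = arctan(7/5) ≈ 54.46°
|L| = 1 / 8.6023 ≈ 0.11625

0.116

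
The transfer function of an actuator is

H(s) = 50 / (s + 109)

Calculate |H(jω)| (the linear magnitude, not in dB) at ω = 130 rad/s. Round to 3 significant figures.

Substitute s = j130:
Numerator: 50 = 50 + j0
Denominator: (j130) + 109 = 109 + j130
|N| = √(50² + 0²) ≈ 50, ∠N ≈ 0.00°
|D| = √(109² + 130²) ≈ 169.65, ∠D ≈ 50.02°
|H| = 50 / 169.65 ≈ 0.29472

0.295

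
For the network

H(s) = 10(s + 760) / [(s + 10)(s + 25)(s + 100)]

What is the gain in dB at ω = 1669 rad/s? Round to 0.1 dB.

At s = jω = j1669:
zero (s+760): 760 + j1669 → |·| = √(760²+1669²) = √3363161 ≈ 1833.9, ∠ = arctan(1669/760) ≈ 65.52°
pole (s+10): 10 + j1669 → |·| = √(10²+1669²) = √2785661 ≈ 1669, ∠ = arctan(1669/10) ≈ 89.66°
pole (s+25): 25 + j1669 → |·| = √(25²+1669²) = √2786186 ≈ 1669.2, ∠ = arctan(1669/25) ≈ 89.14°
pole (s+100): 100 + j1669 → |·| = √(100²+1669²) = √2795561 ≈ 1672, ∠ = arctan(1669/100) ≈ 86.57°
|H| = 10 · 1833.9 / 4.658e+09 ≈ 3.9371e-06
Gain = 20 log₁₀(3.9371e-06) ≈ -108.10 dB

-108.1 dB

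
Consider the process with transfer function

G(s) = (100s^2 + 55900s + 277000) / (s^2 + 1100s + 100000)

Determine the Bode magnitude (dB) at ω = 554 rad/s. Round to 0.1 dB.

36.6 dB

Substitute s = j554:
Numerator: 100(j554)^2 + 55900(j554) + 277000 = -30414600 + j30968600
Denominator: (j554)^2 + 1100(j554) + 100000 = -206916 + j609400
|N| = √(30414600² + 30968600²) ≈ 4.3406e+07, ∠N ≈ 134.48°
|D| = √(206916² + 609400²) ≈ 6.4357e+05, ∠D ≈ 108.75°
|G| = 4.3406e+07 / 6.4357e+05 ≈ 67.446
Gain = 20 log₁₀(67.446) ≈ 36.58 dB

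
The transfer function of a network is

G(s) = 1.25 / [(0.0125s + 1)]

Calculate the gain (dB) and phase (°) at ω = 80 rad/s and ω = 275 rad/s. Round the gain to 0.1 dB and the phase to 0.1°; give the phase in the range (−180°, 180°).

ω = 80: -1.1 dB, -45.0°; ω = 275: -9.1 dB, -73.8°

At ω = 80 rad/s:
pole (1 + j80·0.0125) = 1 + j1 → |·| ≈ 1.4142, ∠ ≈ 45.00°
|G| = 1.25 · 1 / (1.4142) ≈ 0.88389
Gain = 20 log₁₀(0.88389) ≈ -1.07 dB
∠G = (0°) − (45.00°) = -45.00°

At ω = 275 rad/s:
pole (1 + j275·0.0125) = 1 + j3.4375 → |·| ≈ 3.58, ∠ ≈ 73.78°
|G| = 1.25 · 1 / (3.58) ≈ 0.34916
Gain = 20 log₁₀(0.34916) ≈ -9.14 dB
∠G = (0°) − (73.78°) = -73.78°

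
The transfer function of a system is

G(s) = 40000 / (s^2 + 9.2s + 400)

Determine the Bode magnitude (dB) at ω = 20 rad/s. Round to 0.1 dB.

46.7 dB

At s = jω = j20:
quadratic: (j20)² + 9.2·j20 + 400 = 0 + j184 → |·| ≈ 184, ∠ ≈ 90.00°
|G| = 40000 / 184 ≈ 217.39
Gain = 20 log₁₀(217.39) ≈ 46.74 dB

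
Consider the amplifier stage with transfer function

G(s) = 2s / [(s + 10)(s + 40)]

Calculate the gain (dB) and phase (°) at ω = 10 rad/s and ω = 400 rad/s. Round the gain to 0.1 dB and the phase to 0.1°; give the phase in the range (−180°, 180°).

ω = 10: -29.3 dB, 31.0°; ω = 400: -46.1 dB, -82.9°

At s = jω = j10:
zero at origin: s = j10 → |·| = 10, ∠ = 90.00°
pole (s+10): 10 + j10 → |·| = √(10²+10²) = √200 ≈ 14.142, ∠ = arctan(10/10) ≈ 45.00°
pole (s+40): 40 + j10 → |·| = √(40²+10²) = √1700 ≈ 41.231, ∠ = arctan(10/40) ≈ 14.04°
|G| = 2 · 10 / 583.09 ≈ 0.0343
Gain = 20 log₁₀(0.0343) ≈ -29.29 dB
∠G = 90.00° − 59.04° = 30.96°

At s = jω = j400:
zero at origin: s = j400 → |·| = 400, ∠ = 90.00°
pole (s+10): 10 + j400 → |·| = √(10²+400²) = √160100 ≈ 400.12, ∠ = arctan(400/10) ≈ 88.57°
pole (s+40): 40 + j400 → |·| = √(40²+400²) = √161600 ≈ 402, ∠ = arctan(400/40) ≈ 84.29°
|G| = 2 · 400 / 1.6085e+05 ≈ 0.0049736
Gain = 20 log₁₀(0.0049736) ≈ -46.07 dB
∠G = 90.00° − 172.86° = -82.86°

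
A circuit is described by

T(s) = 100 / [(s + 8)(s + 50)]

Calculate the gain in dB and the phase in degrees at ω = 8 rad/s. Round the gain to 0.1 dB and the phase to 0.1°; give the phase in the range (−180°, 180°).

At s = jω = j8:
pole (s+8): 8 + j8 → |·| = √(8²+8²) = √128 ≈ 11.314, ∠ = arctan(8/8) ≈ 45.00°
pole (s+50): 50 + j8 → |·| = √(50²+8²) = √2564 ≈ 50.636, ∠ = arctan(8/50) ≈ 9.09°
|T| = 100 / 572.9 ≈ 0.17455
Gain = 20 log₁₀(0.17455) ≈ -15.16 dB
∠T = 0.00° − 54.09° = -54.09°

-15.2 dB, -54.1°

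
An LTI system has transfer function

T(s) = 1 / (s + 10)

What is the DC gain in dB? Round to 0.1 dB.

T(0) = 1 / (10) = 0.1
20 log₁₀(0.1) ≈ -20.00 dB

-20.0 dB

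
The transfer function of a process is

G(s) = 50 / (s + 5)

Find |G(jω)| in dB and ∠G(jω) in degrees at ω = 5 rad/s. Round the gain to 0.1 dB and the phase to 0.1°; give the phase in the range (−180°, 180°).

At s = jω = j5:
pole (s+5): 5 + j5 → |·| = √(5²+5²) = √50 ≈ 7.0711, ∠ = arctan(5/5) ≈ 45.00°
|G| = 50 / 7.0711 ≈ 7.071
Gain = 20 log₁₀(7.071) ≈ 16.99 dB
∠G = 0.00° − 45.00° = -45.00°

17.0 dB, -45.0°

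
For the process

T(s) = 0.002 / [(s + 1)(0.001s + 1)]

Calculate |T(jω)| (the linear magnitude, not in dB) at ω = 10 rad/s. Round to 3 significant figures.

0.000199

At ω = 10 rad/s:
pole (1 + j10·1) = 1 + j10 → |·| ≈ 10.05, ∠ ≈ 84.29°
pole (1 + j10·0.001) = 1 + j0.01 → |·| ≈ 1, ∠ ≈ 0.57°
|T| = 0.002 · 1 / (10.05 · 1) ≈ 0.000199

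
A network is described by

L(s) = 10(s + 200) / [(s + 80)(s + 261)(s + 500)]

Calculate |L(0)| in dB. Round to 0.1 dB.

-74.4 dB

L(0) = 10·200 / (80·261·500) ≈ 0.00019157
20 log₁₀(0.00019157) ≈ -74.35 dB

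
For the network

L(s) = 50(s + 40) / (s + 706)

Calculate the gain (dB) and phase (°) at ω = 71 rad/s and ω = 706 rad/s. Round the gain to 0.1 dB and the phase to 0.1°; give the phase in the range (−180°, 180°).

ω = 71: 15.2 dB, 54.9°; ω = 706: 31.0 dB, 41.8°

At s = jω = j71:
zero (s+40): 40 + j71 → |·| = √(40²+71²) = √6641 ≈ 81.492, ∠ = arctan(71/40) ≈ 60.60°
pole (s+706): 706 + j71 → |·| = √(706²+71²) = √503477 ≈ 709.56, ∠ = arctan(71/706) ≈ 5.74°
|L| = 50 · 81.492 / 709.56 ≈ 5.7424
Gain = 20 log₁₀(5.7424) ≈ 15.18 dB
∠L = 60.60° − 5.74° = 54.86°

At s = jω = j706:
zero (s+40): 40 + j706 → |·| = √(40²+706²) = √500036 ≈ 707.13, ∠ = arctan(706/40) ≈ 86.76°
pole (s+706): 706 + j706 → |·| = √(706²+706²) = √996872 ≈ 998.43, ∠ = arctan(706/706) ≈ 45.00°
|L| = 50 · 707.13 / 998.43 ≈ 35.412
Gain = 20 log₁₀(35.412) ≈ 30.98 dB
∠L = 86.76° − 45.00° = 41.76°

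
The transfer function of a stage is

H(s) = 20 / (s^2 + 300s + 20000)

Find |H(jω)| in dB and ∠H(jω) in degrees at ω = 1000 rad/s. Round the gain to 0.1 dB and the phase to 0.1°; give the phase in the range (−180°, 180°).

Substitute s = j1000:
Numerator: 20 = 20 + j0
Denominator: (j1000)^2 + 300(j1000) + 20000 = -980000 + j300000
|N| = √(20² + 0²) ≈ 20, ∠N ≈ 0.00°
|D| = √(980000² + 300000²) ≈ 1.0249e+06, ∠D ≈ 162.98°
|H| = 20 / 1.0249e+06 ≈ 1.9514e-05
Gain = 20 log₁₀(1.9514e-05) ≈ -94.19 dB
∠H = 0.00° − 162.98° = -162.98°

-94.2 dB, -163.0°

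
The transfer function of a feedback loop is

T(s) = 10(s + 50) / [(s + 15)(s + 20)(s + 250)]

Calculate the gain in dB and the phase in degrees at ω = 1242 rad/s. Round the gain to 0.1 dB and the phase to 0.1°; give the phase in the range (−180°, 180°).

-103.9 dB, -169.3°

At s = jω = j1242:
zero (s+50): 50 + j1242 → |·| = √(50²+1242²) = √1545064 ≈ 1243, ∠ = arctan(1242/50) ≈ 87.69°
pole (s+15): 15 + j1242 → |·| = √(15²+1242²) = √1542789 ≈ 1242.1, ∠ = arctan(1242/15) ≈ 89.31°
pole (s+20): 20 + j1242 → |·| = √(20²+1242²) = √1542964 ≈ 1242.2, ∠ = arctan(1242/20) ≈ 89.08°
pole (s+250): 250 + j1242 → |·| = √(250²+1242²) = √1605064 ≈ 1266.9, ∠ = arctan(1242/250) ≈ 78.62°
|T| = 10 · 1243 / 1.9547e+09 ≈ 6.359e-06
Gain = 20 log₁₀(6.359e-06) ≈ -103.93 dB
∠T = 87.69° − 257.01° = -169.32°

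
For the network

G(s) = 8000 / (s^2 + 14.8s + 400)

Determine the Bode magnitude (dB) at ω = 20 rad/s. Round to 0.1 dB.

28.6 dB

At s = jω = j20:
quadratic: (j20)² + 14.8·j20 + 400 = 0 + j296 → |·| ≈ 296, ∠ ≈ 90.00°
|G| = 8000 / 296 ≈ 27.027
Gain = 20 log₁₀(27.027) ≈ 28.64 dB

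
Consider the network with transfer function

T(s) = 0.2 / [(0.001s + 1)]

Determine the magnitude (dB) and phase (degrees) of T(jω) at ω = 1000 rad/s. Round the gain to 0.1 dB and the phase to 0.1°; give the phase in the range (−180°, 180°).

-17.0 dB, -45.0°

At ω = 1000 rad/s:
pole (1 + j1000·0.001) = 1 + j1 → |·| ≈ 1.4142, ∠ ≈ 45.00°
|T| = 0.2 · 1 / (1.4142) ≈ 0.14142
Gain = 20 log₁₀(0.14142) ≈ -16.99 dB
∠T = (0°) − (45.00°) = -45.00°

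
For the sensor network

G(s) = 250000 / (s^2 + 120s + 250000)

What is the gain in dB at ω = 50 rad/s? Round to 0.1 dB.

0.1 dB

At s = jω = j50:
quadratic: (j50)² + 120·j50 + 250000 = 247500 + j6000 → |·| ≈ 2.4757e+05, ∠ ≈ 1.39°
|G| = 250000 / 2.4757e+05 ≈ 1.0098
Gain = 20 log₁₀(1.0098) ≈ 0.08 dB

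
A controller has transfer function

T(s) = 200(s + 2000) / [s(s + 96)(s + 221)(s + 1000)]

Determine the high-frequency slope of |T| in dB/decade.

-60 dB/decade

Each pole contributes −20 dB/decade at high frequency; each zero contributes +20 dB/decade.
Net: 1 zero(s) − 4 pole(s) → -60 dB/decade.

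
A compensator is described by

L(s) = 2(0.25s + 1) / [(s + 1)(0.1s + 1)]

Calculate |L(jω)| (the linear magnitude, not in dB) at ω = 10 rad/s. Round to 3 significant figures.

0.379

At ω = 10 rad/s:
zero (1 + j10·0.25) = 1 + j2.5 → |·| ≈ 2.6926, ∠ ≈ 68.20°
pole (1 + j10·1) = 1 + j10 → |·| ≈ 10.05, ∠ ≈ 84.29°
pole (1 + j10·0.1) = 1 + j1 → |·| ≈ 1.4142, ∠ ≈ 45.00°
|L| = 2 · 2.6926 / (10.05 · 1.4142) ≈ 0.3789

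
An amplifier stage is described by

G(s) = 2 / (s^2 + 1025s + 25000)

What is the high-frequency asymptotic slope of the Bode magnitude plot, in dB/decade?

Each pole contributes −20 dB/decade at high frequency; each zero contributes +20 dB/decade.
Net: 0 zero(s) − 2 pole(s) → -40 dB/decade.

-40 dB/decade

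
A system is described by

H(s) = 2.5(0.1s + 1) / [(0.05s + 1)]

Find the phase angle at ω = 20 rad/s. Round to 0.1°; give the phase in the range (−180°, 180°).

18.4°

At ω = 20 rad/s:
zero (1 + j20·0.1) = 1 + j2 → |·| ≈ 2.2361, ∠ ≈ 63.43°
pole (1 + j20·0.05) = 1 + j1 → |·| ≈ 1.4142, ∠ ≈ 45.00°
∠H = (63.43°) − (45.00°) = 18.43°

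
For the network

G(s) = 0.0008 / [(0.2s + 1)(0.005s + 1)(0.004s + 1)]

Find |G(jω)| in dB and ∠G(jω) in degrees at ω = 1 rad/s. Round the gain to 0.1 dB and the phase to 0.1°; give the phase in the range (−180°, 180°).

-62.1 dB, -11.8°

At ω = 1 rad/s:
pole (1 + j1·0.2) = 1 + j0.2 → |·| ≈ 1.0198, ∠ ≈ 11.31°
pole (1 + j1·0.005) = 1 + j0.005 → |·| ≈ 1, ∠ ≈ 0.29°
pole (1 + j1·0.004) = 1 + j0.004 → |·| ≈ 1, ∠ ≈ 0.23°
|G| = 0.0008 · 1 / (1.0198 · 1 · 1) ≈ 0.00078447
Gain = 20 log₁₀(0.00078447) ≈ -62.11 dB
∠G = (0°) − (11.31° + 0.29° + 0.23°) = -11.83°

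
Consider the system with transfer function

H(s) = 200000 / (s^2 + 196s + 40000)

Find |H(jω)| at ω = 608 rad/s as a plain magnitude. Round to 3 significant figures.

At s = jω = j608:
quadratic: (j608)² + 196·j608 + 40000 = -329664 + j119168 → |·| ≈ 3.5054e+05, ∠ ≈ 160.13°
|H| = 200000 / 3.5054e+05 ≈ 0.57055

0.571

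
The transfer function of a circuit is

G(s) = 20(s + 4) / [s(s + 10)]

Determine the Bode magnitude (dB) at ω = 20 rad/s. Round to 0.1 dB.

-0.8 dB

At s = jω = j20:
zero (s+4): 4 + j20 → |·| = √(4²+20²) = √416 ≈ 20.396, ∠ = arctan(20/4) ≈ 78.69°
pole (s+10): 10 + j20 → |·| = √(10²+20²) = √500 ≈ 22.361, ∠ = arctan(20/10) ≈ 63.43°
pole at origin: |s| = 20, ∠ = 90.00° (in denominator)
|G| = 20 · 20.396 / 447.22 ≈ 0.91212
Gain = 20 log₁₀(0.91212) ≈ -0.80 dB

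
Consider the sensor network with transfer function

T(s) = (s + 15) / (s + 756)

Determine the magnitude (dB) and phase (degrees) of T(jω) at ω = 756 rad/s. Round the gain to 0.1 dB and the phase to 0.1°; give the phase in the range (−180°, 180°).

Substitute s = j756:
Numerator: (j756) + 15 = 15 + j756
Denominator: (j756) + 756 = 756 + j756
|N| = √(15² + 756²) ≈ 756.15, ∠N ≈ 88.86°
|D| = √(756² + 756²) ≈ 1069.1, ∠D ≈ 45.00°
|T| = 756.15 / 1069.1 ≈ 0.70728
Gain = 20 log₁₀(0.70728) ≈ -3.01 dB
∠T = 88.86° − 45.00° = 43.86°

-3.0 dB, 43.9°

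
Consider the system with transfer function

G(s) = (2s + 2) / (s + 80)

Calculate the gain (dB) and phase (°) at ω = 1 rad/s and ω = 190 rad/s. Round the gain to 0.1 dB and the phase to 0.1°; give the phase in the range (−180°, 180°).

ω = 1: -29.0 dB, 44.3°; ω = 190: 5.3 dB, 22.5°

Substitute s = j1:
Numerator: 2(j1) + 2 = 2 + j2
Denominator: (j1) + 80 = 80 + j1
|N| = √(2² + 2²) ≈ 2.8284, ∠N ≈ 45.00°
|D| = √(80² + 1²) ≈ 80.006, ∠D ≈ 0.72°
|G| = 2.8284 / 80.006 ≈ 0.035352
Gain = 20 log₁₀(0.035352) ≈ -29.03 dB
∠G = 45.00° − 0.72° = 44.28°

Substitute s = j190:
Numerator: 2(j190) + 2 = 2 + j380
Denominator: (j190) + 80 = 80 + j190
|N| = √(2² + 380²) ≈ 380.01, ∠N ≈ 89.70°
|D| = √(80² + 190²) ≈ 206.16, ∠D ≈ 67.17°
|G| = 380.01 / 206.16 ≈ 1.8433
Gain = 20 log₁₀(1.8433) ≈ 5.31 dB
∠G = 89.70° − 67.17° = 22.53°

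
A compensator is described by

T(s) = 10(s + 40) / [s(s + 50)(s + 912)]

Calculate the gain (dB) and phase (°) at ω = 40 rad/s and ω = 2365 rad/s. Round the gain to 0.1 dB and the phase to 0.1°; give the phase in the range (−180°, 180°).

At s = jω = j40:
zero (s+40): 40 + j40 → |·| = √(40²+40²) = √3200 ≈ 56.569, ∠ = arctan(40/40) ≈ 45.00°
pole (s+50): 50 + j40 → |·| = √(50²+40²) = √4100 ≈ 64.031, ∠ = arctan(40/50) ≈ 38.66°
pole (s+912): 912 + j40 → |·| = √(912²+40²) = √833344 ≈ 912.88, ∠ = arctan(40/912) ≈ 2.51°
pole at origin: |s| = 40, ∠ = 90.00° (in denominator)
|T| = 10 · 56.569 / 2.3381e+06 ≈ 0.00024194
Gain = 20 log₁₀(0.00024194) ≈ -72.33 dB
∠T = 45.00° − 131.17° = -86.17°

At s = jω = j2365:
zero (s+40): 40 + j2365 → |·| = √(40²+2365²) = √5594825 ≈ 2365.3, ∠ = arctan(2365/40) ≈ 89.03°
pole (s+50): 50 + j2365 → |·| = √(50²+2365²) = √5595725 ≈ 2365.5, ∠ = arctan(2365/50) ≈ 88.79°
pole (s+912): 912 + j2365 → |·| = √(912²+2365²) = √6424969 ≈ 2534.8, ∠ = arctan(2365/912) ≈ 68.91°
pole at origin: |s| = 2365, ∠ = 90.00° (in denominator)
|T| = 10 · 2365.3 / 1.4181e+10 ≈ 1.6679e-06
Gain = 20 log₁₀(1.6679e-06) ≈ -115.56 dB
∠T = 89.03° − 247.70° = -158.67°

ω = 40: -72.3 dB, -86.2°; ω = 2365: -115.6 dB, -158.7°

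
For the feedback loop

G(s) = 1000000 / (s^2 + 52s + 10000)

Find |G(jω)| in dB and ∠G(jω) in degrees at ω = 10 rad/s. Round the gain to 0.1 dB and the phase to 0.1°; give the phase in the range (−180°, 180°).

At s = jω = j10:
quadratic: (j10)² + 52·j10 + 10000 = 9900 + j520 → |·| ≈ 9913.6, ∠ ≈ 3.01°
|G| = 1000000 / 9913.6 ≈ 100.87
Gain = 20 log₁₀(100.87) ≈ 40.08 dB
∠G = 0.00° − 3.01° = -3.01°

40.1 dB, -3.0°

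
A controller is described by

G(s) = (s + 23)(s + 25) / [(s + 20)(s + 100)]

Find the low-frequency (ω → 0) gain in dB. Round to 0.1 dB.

-10.8 dB

G(0) = 1·23·25 / (20·100) = 0.2875
20 log₁₀(0.2875) ≈ -10.83 dB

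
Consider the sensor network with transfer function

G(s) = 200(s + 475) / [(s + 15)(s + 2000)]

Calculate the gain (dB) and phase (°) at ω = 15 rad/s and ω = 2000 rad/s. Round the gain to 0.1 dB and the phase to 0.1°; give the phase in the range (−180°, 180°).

At s = jω = j15:
zero (s+475): 475 + j15 → |·| = √(475²+15²) = √225850 ≈ 475.24, ∠ = arctan(15/475) ≈ 1.81°
pole (s+15): 15 + j15 → |·| = √(15²+15²) = √450 ≈ 21.213, ∠ = arctan(15/15) ≈ 45.00°
pole (s+2000): 2000 + j15 → |·| = √(2000²+15²) = √4000225 ≈ 2000.1, ∠ = arctan(15/2000) ≈ 0.43°
|G| = 200 · 475.24 / 42428 ≈ 2.2402
Gain = 20 log₁₀(2.2402) ≈ 7.01 dB
∠G = 1.81° − 45.43° = -43.62°

At s = jω = j2000:
zero (s+475): 475 + j2000 → |·| = √(475²+2000²) = √4225625 ≈ 2055.6, ∠ = arctan(2000/475) ≈ 76.64°
pole (s+15): 15 + j2000 → |·| = √(15²+2000²) = √4000225 ≈ 2000.1, ∠ = arctan(2000/15) ≈ 89.57°
pole (s+2000): 2000 + j2000 → |·| = √(2000²+2000²) = √8000000 ≈ 2828.4, ∠ = arctan(2000/2000) ≈ 45.00°
|G| = 200 · 2055.6 / 5.6571e+06 ≈ 0.072673
Gain = 20 log₁₀(0.072673) ≈ -22.77 dB
∠G = 76.64° − 134.57° = -57.93°

ω = 15: 7.0 dB, -43.6°; ω = 2000: -22.8 dB, -57.9°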